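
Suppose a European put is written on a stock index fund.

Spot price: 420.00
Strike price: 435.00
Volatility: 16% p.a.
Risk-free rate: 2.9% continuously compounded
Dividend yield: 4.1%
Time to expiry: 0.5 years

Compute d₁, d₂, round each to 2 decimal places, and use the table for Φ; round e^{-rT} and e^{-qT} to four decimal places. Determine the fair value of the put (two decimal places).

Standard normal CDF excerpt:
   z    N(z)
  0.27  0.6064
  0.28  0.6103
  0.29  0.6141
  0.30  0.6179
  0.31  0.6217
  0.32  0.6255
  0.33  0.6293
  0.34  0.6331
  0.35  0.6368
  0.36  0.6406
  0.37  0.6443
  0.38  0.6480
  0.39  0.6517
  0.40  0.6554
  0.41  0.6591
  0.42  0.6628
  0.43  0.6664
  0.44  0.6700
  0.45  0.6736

T = 0.5;  σ√T = 0.1131
d₁ = [ln(420/435) + (0.029 − 0.041 + 0.16²/2)·0.5] / 0.1131 = [-0.0351 + 0.0004] / 0.1131 = -0.3066 ≈ -0.31
d₂ = d₁ − σ√T = -0.3066 − 0.1131 = -0.4198 ≈ -0.42
e^(−qT) = e^(−0.041·0.5) = 0.9797;  e^(−rT) = e^(−0.029·0.5) = 0.9856
P = 435·0.9856·N(0.42) − 420·0.9797·N(0.31) = 435·0.9856·0.6628 − 420·0.9797·0.6217 = 284.1662 − 255.8134 = 28.3528

28.35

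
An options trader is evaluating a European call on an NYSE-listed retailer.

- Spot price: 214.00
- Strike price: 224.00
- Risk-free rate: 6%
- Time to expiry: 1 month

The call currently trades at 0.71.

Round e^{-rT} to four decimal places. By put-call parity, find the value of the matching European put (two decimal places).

9.59

e^(−rT) = e^(−0.06·0.08333) = 0.9950
Put-call parity: C − P = S − K·e^(−rT) = 214 − 224·0.9950 = 214 − 222.8800 = -8.8800
P = C − (C − P) = 0.71 − (-8.8800) = 9.5900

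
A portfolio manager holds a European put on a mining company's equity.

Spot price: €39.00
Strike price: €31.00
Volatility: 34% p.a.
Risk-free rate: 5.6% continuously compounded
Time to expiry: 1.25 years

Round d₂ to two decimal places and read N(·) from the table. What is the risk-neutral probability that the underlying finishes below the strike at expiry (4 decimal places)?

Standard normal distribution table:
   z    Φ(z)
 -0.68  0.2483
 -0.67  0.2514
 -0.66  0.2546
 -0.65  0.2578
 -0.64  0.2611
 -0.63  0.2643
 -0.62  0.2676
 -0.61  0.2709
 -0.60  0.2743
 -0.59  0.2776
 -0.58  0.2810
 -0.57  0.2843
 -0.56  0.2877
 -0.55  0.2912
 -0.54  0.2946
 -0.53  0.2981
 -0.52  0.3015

0.2743

σ√T = 0.34 × 1.1180 = 0.3801
d₁ = [ln(39/31) + (0.056 + ½·0.34²)·1.25] / (σ√T) = (0.2296 + 0.1423) / 0.3801 = 0.9781 ⇒ 0.98
d₂ = 0.9781 − 0.3801 = 0.5980 ⇒ 0.60
Risk-neutral Pr[S_T < K] = N(−d₂) = N(-0.60) = 0.2743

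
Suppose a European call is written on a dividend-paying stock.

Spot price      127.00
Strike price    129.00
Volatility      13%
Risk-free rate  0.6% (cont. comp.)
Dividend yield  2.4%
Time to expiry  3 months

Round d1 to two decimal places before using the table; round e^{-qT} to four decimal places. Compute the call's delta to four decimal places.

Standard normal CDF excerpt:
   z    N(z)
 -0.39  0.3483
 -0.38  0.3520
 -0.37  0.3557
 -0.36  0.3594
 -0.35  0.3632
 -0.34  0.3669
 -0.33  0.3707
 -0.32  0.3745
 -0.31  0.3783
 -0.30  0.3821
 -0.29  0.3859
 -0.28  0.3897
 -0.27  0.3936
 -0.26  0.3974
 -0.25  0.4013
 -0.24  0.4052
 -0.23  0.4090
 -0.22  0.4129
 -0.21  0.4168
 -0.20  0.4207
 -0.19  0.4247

T = 0.25;  σ√T = 0.0650
d₁ = [ln(127/129) + (0.006 − 0.024 + 0.13²/2)·0.25] / 0.0650 = [-0.0156 − 0.0024] / 0.0650 = -0.2771 ≈ -0.28
N(d₁) = N(-0.28) = 0.3897
Δ_call = exp(−qT)·N(d₁) = 0.9940·0.3897 = 0.3874

0.3874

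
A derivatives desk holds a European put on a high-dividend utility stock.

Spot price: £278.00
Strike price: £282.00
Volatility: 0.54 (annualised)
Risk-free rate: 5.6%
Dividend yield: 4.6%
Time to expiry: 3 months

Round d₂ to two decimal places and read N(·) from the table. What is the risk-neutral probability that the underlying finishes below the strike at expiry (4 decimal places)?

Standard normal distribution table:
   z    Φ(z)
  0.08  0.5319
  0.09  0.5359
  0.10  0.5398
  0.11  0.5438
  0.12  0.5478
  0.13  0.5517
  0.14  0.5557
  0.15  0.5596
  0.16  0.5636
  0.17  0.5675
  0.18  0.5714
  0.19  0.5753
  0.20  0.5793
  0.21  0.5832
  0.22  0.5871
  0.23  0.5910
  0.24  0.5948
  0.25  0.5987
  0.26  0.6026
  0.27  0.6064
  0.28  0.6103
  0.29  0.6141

σ√T = 0.54·√0.25 = 0.2700
d₁ = [ln(278/282) + (0.056 − 0.046 + ½·0.54²)·0.25] / (σ√T) = (-0.0143 + 0.0390) / 0.2700 = 0.0913 ⇒ 0.09
d₂ = 0.0913 − 0.2700 = -0.1787 ⇒ -0.18
Pr(exercise) under Q = N(−d₂) = N(0.18) = 0.5714

0.5714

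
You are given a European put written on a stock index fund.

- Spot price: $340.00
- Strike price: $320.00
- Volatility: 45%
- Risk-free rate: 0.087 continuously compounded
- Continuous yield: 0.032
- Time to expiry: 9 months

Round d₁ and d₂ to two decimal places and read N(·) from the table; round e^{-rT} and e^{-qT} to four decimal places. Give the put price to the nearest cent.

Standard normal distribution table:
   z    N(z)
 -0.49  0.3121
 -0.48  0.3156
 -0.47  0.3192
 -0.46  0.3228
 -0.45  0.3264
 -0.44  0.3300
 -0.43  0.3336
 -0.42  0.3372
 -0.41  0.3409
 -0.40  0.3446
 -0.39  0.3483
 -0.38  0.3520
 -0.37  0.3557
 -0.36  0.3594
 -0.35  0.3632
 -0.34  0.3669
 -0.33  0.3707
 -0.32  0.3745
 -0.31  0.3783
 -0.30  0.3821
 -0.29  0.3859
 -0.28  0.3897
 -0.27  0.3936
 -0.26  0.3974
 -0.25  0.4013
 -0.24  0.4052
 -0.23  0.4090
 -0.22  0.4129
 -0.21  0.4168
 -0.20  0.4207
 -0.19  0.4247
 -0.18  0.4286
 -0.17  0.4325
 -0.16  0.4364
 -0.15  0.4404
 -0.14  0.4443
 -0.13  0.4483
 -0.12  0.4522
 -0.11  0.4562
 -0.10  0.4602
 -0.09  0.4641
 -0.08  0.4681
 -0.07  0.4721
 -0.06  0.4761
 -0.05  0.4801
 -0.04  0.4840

T = 0.75;  σ√T = 0.3897
ln(S/K) + (r − q + σ²/2)T = ln(340/320) + (0.087 − 0.032 + 0.45²/2)·0.75 = 0.0606 + 0.1172 = 0.1778
d₁ = 0.1778 / 0.3897 = 0.4563 → 0.46
d₂ = d₁ − σ√T = 0.4563 − 0.3897 = 0.0666 → 0.07
e^(−qT) = e^(−0.032·0.75) = 0.9763;  e^(−rT) = e^(−0.087·0.75) = 0.9368
N(−d₂) = N(-0.07) = 0.4721;  N(−d₁) = N(-0.46) = 0.3228
P = 320·0.9368·0.4721 − 340·0.9763·0.3228 = 141.5242 − 107.1509 = 34.3734

$34.37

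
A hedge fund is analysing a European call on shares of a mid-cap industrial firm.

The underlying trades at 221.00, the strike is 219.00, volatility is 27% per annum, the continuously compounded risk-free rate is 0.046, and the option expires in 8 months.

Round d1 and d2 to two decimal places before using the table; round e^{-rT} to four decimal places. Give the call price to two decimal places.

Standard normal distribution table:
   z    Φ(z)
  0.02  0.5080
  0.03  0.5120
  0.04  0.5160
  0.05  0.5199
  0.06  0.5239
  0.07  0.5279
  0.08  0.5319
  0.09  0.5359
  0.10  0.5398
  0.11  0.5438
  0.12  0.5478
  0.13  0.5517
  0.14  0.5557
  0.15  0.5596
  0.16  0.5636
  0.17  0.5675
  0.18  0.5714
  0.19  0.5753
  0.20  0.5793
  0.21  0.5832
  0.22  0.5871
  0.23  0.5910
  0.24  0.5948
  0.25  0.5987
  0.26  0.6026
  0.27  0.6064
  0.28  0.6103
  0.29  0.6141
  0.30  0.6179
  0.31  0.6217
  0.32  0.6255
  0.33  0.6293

23.60

σ√T = 0.27 × 0.8165 = 0.2205
d₁ = [ln(221/219) + (0.046 + 0.27²/2)·0.6667] / 0.2205 = [0.0091 + 0.0550] / 0.2205 = 0.2906 ⇒ 0.29
d₂ = d₁ − σ√T = 0.2906 − 0.2205 = 0.0701 ⇒ 0.07
e^(−rT) = e^(−0.046·0.6667) = 0.9698
N(d₁) = N(0.29) = 0.6141;  N(d₂) = N(0.07) = 0.5279
C = 221·0.6141 − 219·0.9698·0.5279 = 135.7161 − 112.1187 = 23.5974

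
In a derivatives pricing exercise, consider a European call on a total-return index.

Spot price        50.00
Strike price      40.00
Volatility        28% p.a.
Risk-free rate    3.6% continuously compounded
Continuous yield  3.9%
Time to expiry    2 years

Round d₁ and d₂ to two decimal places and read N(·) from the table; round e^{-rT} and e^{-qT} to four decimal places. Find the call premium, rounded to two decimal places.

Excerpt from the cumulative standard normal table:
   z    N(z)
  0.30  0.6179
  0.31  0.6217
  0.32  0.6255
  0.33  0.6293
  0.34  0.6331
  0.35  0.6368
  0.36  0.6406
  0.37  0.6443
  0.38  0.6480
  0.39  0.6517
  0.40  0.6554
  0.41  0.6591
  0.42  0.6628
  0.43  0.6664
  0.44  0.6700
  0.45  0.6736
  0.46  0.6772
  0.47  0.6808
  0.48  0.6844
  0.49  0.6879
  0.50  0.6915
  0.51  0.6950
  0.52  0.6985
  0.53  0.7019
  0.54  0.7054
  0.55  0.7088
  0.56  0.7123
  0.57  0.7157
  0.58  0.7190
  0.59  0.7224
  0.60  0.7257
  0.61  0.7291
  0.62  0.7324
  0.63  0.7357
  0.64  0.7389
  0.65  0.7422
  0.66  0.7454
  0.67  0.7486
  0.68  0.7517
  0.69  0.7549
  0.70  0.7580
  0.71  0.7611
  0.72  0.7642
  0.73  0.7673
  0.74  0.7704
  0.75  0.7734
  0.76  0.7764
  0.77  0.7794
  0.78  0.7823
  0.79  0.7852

σ√T = 0.28 × 1.4142 = 0.3960
d₁ = [ln(50/40) + (0.036 − 0.039 + ½·0.28²)·2] / (σ√T) = (0.2231 + 0.0724) / 0.3960 = 0.7464 → 0.75
d₂ = 0.7464 − 0.3960 = 0.3504 → 0.35
exp(−qT) = exp(−0.039·2) = 0.9250;  exp(−rT) = exp(−0.036·2) = 0.9305
N(d₁) = N(0.75) = 0.7734;  N(d₂) = N(0.35) = 0.6368
C = 50·0.9250·0.7734 − 40·0.9305·0.6368 = 35.7698 − 23.7017 = 12.0681

12.07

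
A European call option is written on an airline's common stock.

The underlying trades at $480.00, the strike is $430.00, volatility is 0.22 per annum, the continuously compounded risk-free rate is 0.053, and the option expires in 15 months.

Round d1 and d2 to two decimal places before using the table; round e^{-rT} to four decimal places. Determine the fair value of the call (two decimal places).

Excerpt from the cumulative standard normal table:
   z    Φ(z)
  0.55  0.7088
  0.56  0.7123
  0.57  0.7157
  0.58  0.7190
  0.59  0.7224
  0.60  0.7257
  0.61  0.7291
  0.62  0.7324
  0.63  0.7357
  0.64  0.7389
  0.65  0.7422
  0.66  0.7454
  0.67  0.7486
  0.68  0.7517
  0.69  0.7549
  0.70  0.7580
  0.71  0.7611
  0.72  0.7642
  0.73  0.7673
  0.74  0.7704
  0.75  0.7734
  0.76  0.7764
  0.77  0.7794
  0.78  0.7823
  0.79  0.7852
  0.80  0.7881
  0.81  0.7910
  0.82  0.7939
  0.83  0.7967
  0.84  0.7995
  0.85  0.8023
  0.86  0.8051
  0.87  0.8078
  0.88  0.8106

σ√T = 0.22 × 1.1180 = 0.2460
d₁ = [ln(480/430) + (0.053 + 0.22²/2)·1.25] / 0.2460 = [0.1100 + 0.0965] / 0.2460 = 0.8395 ≈ 0.84
d₂ = d₁ − σ√T = 0.8395 − 0.2460 = 0.5936 ≈ 0.59
e^(−rT) = e^(−0.053·1.25) = 0.9359
N(d₁) = N(0.84) = 0.7995;  N(d₂) = N(0.59) = 0.7224
C = 480·0.7995 − 430·0.9359·0.7224 = 383.7600 − 290.7205 = 93.0395

$93.04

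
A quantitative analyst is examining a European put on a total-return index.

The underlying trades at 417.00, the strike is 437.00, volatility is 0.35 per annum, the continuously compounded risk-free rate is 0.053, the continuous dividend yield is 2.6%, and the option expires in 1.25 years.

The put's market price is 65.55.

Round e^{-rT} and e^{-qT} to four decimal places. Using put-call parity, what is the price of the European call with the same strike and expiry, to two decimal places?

60.22

exp(−qT) = exp(−0.026·1.25) = 0.9680;  exp(−rT) = exp(−0.053·1.25) = 0.9359
Put-call parity: C − P = S·e^(−qT) − K·e^(−rT) = 417·0.9680 − 437·0.9359 = 403.6560 − 408.9883 = -5.3323
C = P + (C − P) = 65.55 + (-5.3323) = 60.2177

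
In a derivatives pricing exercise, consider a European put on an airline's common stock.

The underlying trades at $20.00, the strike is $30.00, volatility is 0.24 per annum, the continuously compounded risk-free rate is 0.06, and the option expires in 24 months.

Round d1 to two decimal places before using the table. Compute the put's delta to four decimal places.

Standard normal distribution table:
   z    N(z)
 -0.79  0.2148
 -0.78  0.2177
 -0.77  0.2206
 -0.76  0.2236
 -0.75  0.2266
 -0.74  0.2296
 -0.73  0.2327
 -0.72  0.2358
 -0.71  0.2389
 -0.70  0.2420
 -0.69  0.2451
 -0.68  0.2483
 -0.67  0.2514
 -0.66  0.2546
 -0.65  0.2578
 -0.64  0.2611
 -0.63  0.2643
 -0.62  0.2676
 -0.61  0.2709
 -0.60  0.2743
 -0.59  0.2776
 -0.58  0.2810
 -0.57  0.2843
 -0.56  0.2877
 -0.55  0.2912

-0.7486

σ√T = 0.24 × 1.4142 = 0.3394
d₁ = [ln(20/30) + (0.06 + 0.24²/2)·2] / 0.3394 = [-0.4055 + 0.1776] / 0.3394 = -0.6714 ⇒ -0.67
N(d₁) = N(-0.67) = 0.2514
Δ_put = N(d₁) − 1 = 0.2514 − 1 = -0.7486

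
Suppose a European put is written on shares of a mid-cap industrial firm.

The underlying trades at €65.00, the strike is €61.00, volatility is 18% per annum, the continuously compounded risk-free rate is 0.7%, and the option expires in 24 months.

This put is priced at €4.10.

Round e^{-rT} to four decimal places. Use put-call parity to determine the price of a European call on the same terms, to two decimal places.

€8.95

e^(−rT) = e^(−0.007·2) = 0.9861
Put-call parity: C − P = S − K·e^(−rT) = 65 − 61·0.9861 = 65 − 60.1521 = 4.8479
C = P + (C − P) = 4.10 + (4.8479) = 8.9479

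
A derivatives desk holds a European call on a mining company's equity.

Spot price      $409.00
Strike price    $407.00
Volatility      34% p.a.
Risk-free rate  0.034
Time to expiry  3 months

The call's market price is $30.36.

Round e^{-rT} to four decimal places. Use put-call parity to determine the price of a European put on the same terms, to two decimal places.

$24.90

e^(−rT) = e^(−0.034·0.25) = 0.9915
Put-call parity: C − P = S − K·e^(−rT) = 409 − 407·0.9915 = 409 − 403.5405 = 5.4595
P = C − (C − P) = 30.36 − (5.4595) = 24.9005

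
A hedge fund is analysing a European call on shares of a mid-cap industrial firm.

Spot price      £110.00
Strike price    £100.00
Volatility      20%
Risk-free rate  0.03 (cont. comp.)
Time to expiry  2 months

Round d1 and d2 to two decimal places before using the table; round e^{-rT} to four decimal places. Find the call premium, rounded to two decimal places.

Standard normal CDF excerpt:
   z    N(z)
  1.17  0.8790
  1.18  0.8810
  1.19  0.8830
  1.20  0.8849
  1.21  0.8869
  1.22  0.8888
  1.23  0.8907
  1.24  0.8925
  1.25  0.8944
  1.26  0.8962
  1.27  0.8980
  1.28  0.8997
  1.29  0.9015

T = 0.1667;  σ√T = 0.0816
ln(S/K) + (r + σ²/2)T = ln(110/100) + (0.03 + 0.2²/2)·0.1667 = 0.0953 + 0.0083 = 0.1036
d₁ = 0.1036 / 0.0816 = 1.2694 → 1.27
d₂ = d₁ − σ√T = 1.2694 − 0.0816 = 1.1877 → 1.19
e^(−rT) = e^(−0.03·0.1667) = 0.9950
N(d₁) = N(1.27) = 0.8980;  N(d₂) = N(1.19) = 0.8830
C = 110·0.8980 − 100·0.9950·0.8830 = 98.7800 − 87.8585 = 10.9215

£10.92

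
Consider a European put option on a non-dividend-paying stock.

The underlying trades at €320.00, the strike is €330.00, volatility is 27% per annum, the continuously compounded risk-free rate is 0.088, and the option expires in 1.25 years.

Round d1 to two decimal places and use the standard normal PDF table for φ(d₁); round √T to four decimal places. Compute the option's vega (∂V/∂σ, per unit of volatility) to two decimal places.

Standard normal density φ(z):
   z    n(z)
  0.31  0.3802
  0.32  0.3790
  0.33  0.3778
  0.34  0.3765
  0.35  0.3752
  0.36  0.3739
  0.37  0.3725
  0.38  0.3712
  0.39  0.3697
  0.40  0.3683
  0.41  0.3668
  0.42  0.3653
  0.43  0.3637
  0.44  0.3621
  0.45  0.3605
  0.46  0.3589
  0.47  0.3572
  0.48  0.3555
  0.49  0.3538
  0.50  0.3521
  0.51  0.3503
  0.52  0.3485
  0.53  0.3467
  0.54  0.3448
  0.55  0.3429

131.23

σ√T = 0.27 × 1.1180 = 0.3019
d₁ = [ln(320/330) + (0.088 + 0.27²/2)·1.25] / 0.3019 = [-0.0308 + 0.1556] / 0.3019 = 0.4134 → 0.41
√T = √1.25 = 1.1180
φ(d₁) = φ(0.41) = 0.3668
vega = S·φ(d₁)·√T = 320·0.3668·1.1180 = 131.2264
(Call and put vega coincide under Black-Scholes.)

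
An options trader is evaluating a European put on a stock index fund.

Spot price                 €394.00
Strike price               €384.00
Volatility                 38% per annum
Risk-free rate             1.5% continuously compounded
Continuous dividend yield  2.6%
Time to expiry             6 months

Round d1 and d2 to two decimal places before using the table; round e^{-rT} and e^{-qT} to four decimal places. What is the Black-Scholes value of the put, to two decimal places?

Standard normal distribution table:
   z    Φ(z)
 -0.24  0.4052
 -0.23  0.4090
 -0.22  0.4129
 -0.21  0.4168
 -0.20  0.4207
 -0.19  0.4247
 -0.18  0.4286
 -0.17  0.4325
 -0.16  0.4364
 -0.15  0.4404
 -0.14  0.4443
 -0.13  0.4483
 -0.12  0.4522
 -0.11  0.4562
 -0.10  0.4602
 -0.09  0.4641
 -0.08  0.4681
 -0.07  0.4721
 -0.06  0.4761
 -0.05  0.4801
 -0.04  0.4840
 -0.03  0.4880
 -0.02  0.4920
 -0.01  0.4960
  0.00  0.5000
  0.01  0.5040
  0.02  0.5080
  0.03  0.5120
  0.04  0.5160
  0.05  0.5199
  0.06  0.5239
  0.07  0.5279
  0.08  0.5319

€37.57

σ√T = 0.38 × 0.7071 = 0.2687
ln(S/K) + (r − q + σ²/2)T = ln(394/384) + (0.015 − 0.026 + 0.38²/2)·0.5 = 0.0257 + 0.0306 = 0.0563
d₁ = 0.0563 / 0.2687 = 0.2096 ⇒ 0.21
d₂ = d₁ − σ√T = 0.2096 − 0.2687 = -0.0591 ⇒ -0.06
exp(−qT) = exp(−0.026·0.5) = 0.9871;  exp(−rT) = exp(−0.015·0.5) = 0.9925
N(−d₂) = N(0.06) = 0.5239;  N(−d₁) = N(-0.21) = 0.4168
P = 384·0.9925·0.5239 − 394·0.9871·0.4168 = 199.6688 − 162.1008 = 37.5680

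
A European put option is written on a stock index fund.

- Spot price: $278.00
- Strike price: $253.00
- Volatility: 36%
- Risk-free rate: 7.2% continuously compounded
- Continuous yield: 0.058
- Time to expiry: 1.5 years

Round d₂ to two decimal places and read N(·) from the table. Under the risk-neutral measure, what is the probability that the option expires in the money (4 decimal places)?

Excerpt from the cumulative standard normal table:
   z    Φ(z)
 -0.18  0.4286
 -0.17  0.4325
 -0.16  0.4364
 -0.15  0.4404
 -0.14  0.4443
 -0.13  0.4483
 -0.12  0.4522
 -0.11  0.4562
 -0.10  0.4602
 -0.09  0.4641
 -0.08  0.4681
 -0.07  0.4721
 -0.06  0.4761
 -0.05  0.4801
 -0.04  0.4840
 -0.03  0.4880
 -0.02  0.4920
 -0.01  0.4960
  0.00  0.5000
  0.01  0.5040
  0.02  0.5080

T = 1.5;  σ√T = 0.4409
d₁ = [ln(278/253) + (0.072 − 0.058 + ½·0.36²)·1.5] / (σ√T) = (0.0942 + 0.1182) / 0.4409 = 0.4818 which rounds to 0.48
d₂ = 0.4818 − 0.4409 = 0.0409 which rounds to 0.04
Pr(exercise) under Q = N(−d₂) = N(-0.04) = 0.4840

0.4840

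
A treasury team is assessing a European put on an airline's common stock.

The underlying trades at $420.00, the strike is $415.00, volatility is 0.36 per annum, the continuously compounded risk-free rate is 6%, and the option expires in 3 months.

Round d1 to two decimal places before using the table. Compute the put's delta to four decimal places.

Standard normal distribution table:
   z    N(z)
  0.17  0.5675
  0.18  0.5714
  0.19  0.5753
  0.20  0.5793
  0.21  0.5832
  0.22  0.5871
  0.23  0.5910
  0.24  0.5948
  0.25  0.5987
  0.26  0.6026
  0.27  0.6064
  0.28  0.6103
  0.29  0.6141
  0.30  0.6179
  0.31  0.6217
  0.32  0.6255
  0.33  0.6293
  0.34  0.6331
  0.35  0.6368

-0.4052

σ√T = 0.36 × 0.5000 = 0.1800
ln(S/K) + (r + σ²/2)T = ln(420/415) + (0.06 + 0.36²/2)·0.25 = 0.0120 + 0.0312 = 0.0432
d₁ = 0.0432 / 0.1800 = 0.2399 ⇒ 0.24
N(d₁) = N(0.24) = 0.5948
Δ_put = N(d₁) − 1 = 0.5948 − 1 = -0.4052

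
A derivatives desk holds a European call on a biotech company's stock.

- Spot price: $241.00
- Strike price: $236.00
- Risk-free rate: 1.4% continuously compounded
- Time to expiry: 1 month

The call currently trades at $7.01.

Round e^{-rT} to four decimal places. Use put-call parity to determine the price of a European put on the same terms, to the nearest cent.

exp(−rT) = exp(−0.014·0.08333) = 0.9988
Put-call parity: C − P = S − K·e^(−rT) = 241 − 236·0.9988 = 241 − 235.7168 = 5.2832
P = C − (C − P) = 7.01 − (5.2832) = 1.7268

$1.73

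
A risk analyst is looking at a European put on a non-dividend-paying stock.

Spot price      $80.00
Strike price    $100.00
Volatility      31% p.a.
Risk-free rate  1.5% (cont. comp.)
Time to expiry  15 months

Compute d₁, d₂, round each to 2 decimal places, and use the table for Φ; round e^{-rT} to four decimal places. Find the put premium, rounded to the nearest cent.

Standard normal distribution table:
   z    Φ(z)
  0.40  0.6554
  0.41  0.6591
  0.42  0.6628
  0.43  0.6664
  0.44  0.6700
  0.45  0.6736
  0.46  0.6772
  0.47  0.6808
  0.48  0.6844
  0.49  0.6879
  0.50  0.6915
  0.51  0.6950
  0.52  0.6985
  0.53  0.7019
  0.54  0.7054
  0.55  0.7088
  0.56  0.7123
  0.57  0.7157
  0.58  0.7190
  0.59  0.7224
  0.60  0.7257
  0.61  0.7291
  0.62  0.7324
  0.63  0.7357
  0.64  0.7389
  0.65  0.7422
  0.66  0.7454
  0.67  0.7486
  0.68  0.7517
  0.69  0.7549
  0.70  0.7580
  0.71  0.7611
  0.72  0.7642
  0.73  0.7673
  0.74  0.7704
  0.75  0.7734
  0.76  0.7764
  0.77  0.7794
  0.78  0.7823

σ√T = 0.31·√1.25 = 0.3466
d₁ = [ln(80/100) + (0.015 + 0.31²/2)·1.25] / 0.3466 = [-0.2231 + 0.0788] / 0.3466 = -0.4164 ⇒ -0.42
d₂ = d₁ − σ√T = -0.4164 − 0.3466 = -0.7630 ⇒ -0.76
exp(−rT) = exp(−0.015·1.25) = 0.9814
N(−d₂) = N(0.76) = 0.7764;  N(−d₁) = N(0.42) = 0.6628
P = 100·0.9814·0.7764 − 80·0.6628 = 76.1959 − 53.0240 = 23.1719

$23.17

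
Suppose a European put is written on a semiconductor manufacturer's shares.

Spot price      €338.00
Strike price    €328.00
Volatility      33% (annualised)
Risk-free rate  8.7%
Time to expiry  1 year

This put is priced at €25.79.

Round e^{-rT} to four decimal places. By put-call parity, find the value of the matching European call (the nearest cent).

€63.11

e^(−rT) = e^(−0.087·1) = 0.9167
Put-call parity: C − P = S − K·e^(−rT) = 338 − 328·0.9167 = 338 − 300.6776 = 37.3224
C = P + (C − P) = 25.79 + (37.3224) = 63.1124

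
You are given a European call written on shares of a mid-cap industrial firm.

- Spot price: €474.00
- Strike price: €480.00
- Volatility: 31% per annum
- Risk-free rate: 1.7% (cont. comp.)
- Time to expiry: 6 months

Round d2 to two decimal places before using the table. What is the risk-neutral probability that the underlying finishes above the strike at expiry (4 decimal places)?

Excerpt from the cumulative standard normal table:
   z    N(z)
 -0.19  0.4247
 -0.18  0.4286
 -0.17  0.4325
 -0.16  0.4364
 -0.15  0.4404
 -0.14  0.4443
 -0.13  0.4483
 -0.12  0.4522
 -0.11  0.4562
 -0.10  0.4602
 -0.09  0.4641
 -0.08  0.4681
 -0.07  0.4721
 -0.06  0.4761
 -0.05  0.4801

0.4483

σ√T = 0.31·√0.5 = 0.2192
ln(S/K) + (r + σ²/2)T = ln(474/480) + (0.017 + 0.31²/2)·0.5 = -0.0126 + 0.0325 = 0.0199
d₁ = 0.0199 / 0.2192 = 0.0910 ⇒ 0.09
d₂ = d₁ − σ√T = 0.0910 − 0.2192 = -0.1282 ⇒ -0.13
Pr(exercise) under Q = N(d₂) = 0.4483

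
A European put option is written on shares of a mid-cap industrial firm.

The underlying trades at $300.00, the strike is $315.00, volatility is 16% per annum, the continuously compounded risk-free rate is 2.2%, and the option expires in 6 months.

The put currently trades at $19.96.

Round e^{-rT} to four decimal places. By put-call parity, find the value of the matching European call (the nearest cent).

exp(−rT) = exp(−0.022·0.5) = 0.9891
Put-call parity: C − P = S − K·e^(−rT) = 300 − 315·0.9891 = 300 − 311.5665 = -11.5665
C = P + (C − P) = 19.96 + (-11.5665) = 8.3935

$8.39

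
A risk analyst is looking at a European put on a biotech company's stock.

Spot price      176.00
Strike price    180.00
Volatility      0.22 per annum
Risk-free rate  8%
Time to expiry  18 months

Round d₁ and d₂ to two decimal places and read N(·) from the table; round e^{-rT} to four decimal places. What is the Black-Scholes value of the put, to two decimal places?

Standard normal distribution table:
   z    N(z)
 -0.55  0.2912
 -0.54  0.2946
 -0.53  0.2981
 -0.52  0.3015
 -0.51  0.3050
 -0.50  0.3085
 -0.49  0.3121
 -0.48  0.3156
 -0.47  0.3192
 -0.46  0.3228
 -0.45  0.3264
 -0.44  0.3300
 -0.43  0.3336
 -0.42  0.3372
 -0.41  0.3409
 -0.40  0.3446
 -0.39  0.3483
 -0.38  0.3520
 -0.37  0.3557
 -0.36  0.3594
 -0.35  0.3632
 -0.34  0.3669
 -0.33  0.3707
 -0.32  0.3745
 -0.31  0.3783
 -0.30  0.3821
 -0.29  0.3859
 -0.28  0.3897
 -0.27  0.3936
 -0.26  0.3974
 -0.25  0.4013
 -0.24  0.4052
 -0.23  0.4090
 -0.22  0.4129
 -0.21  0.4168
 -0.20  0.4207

11.00

T = 1.5;  σ√T = 0.2694
d₁ = [ln(176/180) + (0.08 + 0.22²/2)·1.5] / 0.2694 = [-0.0225 + 0.1563] / 0.2694 = 0.4967 which rounds to 0.50
d₂ = d₁ − σ√T = 0.4967 − 0.2694 = 0.2272 which rounds to 0.23
e^(−rT) = e^(−0.08·1.5) = 0.8869
N(−d₂) = N(-0.23) = 0.4090;  N(−d₁) = N(-0.50) = 0.3085
P = 180·0.8869·0.4090 − 176·0.3085 = 65.2936 − 54.2960 = 10.9976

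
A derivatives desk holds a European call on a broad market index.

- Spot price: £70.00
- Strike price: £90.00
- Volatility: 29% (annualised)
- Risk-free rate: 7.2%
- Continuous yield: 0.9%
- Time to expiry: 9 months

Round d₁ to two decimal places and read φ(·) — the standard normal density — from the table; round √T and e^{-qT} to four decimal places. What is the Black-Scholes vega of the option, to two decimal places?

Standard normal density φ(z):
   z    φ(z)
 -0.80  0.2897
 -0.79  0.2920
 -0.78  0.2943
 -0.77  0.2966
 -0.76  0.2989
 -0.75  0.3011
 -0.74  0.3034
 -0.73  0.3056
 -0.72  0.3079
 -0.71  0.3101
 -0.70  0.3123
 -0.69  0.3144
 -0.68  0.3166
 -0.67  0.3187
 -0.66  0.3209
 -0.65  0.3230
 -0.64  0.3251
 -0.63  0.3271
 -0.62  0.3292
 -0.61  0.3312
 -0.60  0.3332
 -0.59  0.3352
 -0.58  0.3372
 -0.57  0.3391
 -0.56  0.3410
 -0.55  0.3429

18.93

T = 0.75;  σ√T = 0.2511
d₁ = [ln(70/90) + (0.072 − 0.009 + 0.29²/2)·0.75] / 0.2511 = [-0.2513 + 0.0788] / 0.2511 = -0.6870 which rounds to -0.69
√T = √0.75 = 0.8660
φ(d₁) = φ(-0.69) = 0.3144
e^(−qT) = e^(−0.009·0.75) = 0.9933
vega = S·e^(−qT)·φ(d₁)·√T = 70·0.9933·0.3144·0.8660 = 18.9312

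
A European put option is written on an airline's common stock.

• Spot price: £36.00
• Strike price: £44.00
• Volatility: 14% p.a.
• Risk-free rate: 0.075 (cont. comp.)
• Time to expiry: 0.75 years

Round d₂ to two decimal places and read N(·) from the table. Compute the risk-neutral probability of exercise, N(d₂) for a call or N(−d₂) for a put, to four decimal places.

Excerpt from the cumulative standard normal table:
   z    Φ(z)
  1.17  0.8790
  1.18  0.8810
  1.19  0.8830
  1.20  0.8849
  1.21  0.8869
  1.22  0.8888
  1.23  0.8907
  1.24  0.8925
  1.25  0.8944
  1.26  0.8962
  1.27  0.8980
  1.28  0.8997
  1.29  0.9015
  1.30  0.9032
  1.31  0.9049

0.8944

σ√T = 0.14 × 0.8660 = 0.1212
d₁ = [ln(36/44) + (0.075 + 0.14²/2)·0.75] / 0.1212 = [-0.2007 + 0.0636] / 0.1212 = -1.1305 ≈ -1.13
d₂ = d₁ − σ√T = -1.1305 − 0.1212 = -1.2518 ≈ -1.25
Pr(exercise) under Q = N(−d₂) = N(1.25) = 0.8944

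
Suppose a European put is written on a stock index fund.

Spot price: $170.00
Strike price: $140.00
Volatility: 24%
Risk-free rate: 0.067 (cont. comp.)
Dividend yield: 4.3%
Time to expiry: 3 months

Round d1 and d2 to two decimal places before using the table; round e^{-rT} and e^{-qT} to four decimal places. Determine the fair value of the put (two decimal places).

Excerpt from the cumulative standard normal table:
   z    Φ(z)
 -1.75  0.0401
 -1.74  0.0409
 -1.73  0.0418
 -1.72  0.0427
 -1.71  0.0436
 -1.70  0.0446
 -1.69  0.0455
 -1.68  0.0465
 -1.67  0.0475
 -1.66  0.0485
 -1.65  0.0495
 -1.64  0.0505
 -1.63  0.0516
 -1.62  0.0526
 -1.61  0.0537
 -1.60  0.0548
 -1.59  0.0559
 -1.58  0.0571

$0.36

T = 0.25;  σ√T = 0.1200
d₁ = [ln(170/140) + (0.067 − 0.043 + ½·0.24²)·0.25] / (σ√T) = (0.1942 + 0.0132) / 0.1200 = 1.7280 ⇒ 1.73
d₂ = 1.7280 − 0.1200 = 1.6080 ⇒ 1.61
exp(−qT) = exp(−0.043·0.25) = 0.9893;  exp(−rT) = exp(−0.067·0.25) = 0.9834
N(−d₂) = N(-1.61) = 0.0537;  N(−d₁) = N(-1.73) = 0.0418
P = 140·0.9834·0.0537 − 170·0.9893·0.0418 = 7.3932 − 7.0300 = 0.3632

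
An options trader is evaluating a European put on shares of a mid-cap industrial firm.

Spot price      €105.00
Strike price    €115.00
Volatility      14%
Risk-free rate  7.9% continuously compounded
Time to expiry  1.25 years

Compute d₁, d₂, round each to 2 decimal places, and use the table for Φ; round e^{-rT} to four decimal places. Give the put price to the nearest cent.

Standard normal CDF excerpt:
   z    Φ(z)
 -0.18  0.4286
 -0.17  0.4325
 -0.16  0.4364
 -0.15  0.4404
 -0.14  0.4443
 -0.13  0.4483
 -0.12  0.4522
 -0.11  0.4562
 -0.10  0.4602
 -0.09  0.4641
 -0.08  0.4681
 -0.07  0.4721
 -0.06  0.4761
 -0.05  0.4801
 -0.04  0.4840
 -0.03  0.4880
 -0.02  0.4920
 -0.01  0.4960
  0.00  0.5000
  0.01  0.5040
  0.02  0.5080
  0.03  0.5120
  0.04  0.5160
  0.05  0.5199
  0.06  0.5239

€6.27

σ√T = 0.14 × 1.1180 = 0.1565
d₁ = [ln(105/115) + (0.079 + 0.14²/2)·1.25] / 0.1565 = [-0.0910 + 0.1110] / 0.1565 = 0.1280 ⇒ 0.13
d₂ = d₁ − σ√T = 0.1280 − 0.1565 = -0.0286 ⇒ -0.03
exp(−rT) = exp(−0.079·1.25) = 0.9060
P = 115·0.9060·N(0.03) − 105·N(-0.13) = 115·0.9060·0.5120 − 105·0.4483 = 53.3453 − 47.0715 = 6.2738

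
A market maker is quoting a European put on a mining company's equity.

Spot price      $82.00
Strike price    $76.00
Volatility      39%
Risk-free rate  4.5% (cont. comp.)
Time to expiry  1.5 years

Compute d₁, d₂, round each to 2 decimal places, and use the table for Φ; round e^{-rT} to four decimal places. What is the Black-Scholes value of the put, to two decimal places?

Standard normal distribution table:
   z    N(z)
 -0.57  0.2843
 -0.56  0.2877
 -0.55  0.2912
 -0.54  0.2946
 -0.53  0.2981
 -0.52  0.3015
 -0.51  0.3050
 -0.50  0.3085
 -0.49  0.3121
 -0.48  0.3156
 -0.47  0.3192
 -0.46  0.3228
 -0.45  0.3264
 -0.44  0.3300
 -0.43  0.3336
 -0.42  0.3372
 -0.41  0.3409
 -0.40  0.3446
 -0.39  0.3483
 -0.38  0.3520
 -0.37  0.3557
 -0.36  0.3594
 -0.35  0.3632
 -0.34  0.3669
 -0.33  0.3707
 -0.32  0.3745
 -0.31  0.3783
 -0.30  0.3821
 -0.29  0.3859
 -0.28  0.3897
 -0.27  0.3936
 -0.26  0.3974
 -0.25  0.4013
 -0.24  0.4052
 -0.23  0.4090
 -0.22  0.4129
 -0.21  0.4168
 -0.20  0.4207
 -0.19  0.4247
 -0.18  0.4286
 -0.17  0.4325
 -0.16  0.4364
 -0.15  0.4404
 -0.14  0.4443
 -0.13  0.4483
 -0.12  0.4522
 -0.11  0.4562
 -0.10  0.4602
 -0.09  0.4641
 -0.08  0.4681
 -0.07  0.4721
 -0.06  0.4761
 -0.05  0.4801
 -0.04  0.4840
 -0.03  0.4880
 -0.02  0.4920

$9.66

T = 1.5;  σ√T = 0.4777
ln(S/K) + (r + σ²/2)T = ln(82/76) + (0.045 + 0.39²/2)·1.5 = 0.0760 + 0.1816 = 0.2576
d₁ = 0.2576 / 0.4777 = 0.5392 ⇒ 0.54
d₂ = d₁ − σ√T = 0.5392 − 0.4777 = 0.0616 ⇒ 0.06
e^(−rT) = e^(−0.045·1.5) = 0.9347
P = 76·0.9347·N(-0.06) − 82·N(-0.54) = 76·0.9347·0.4761 − 82·0.2946 = 33.8208 − 24.1572 = 9.6636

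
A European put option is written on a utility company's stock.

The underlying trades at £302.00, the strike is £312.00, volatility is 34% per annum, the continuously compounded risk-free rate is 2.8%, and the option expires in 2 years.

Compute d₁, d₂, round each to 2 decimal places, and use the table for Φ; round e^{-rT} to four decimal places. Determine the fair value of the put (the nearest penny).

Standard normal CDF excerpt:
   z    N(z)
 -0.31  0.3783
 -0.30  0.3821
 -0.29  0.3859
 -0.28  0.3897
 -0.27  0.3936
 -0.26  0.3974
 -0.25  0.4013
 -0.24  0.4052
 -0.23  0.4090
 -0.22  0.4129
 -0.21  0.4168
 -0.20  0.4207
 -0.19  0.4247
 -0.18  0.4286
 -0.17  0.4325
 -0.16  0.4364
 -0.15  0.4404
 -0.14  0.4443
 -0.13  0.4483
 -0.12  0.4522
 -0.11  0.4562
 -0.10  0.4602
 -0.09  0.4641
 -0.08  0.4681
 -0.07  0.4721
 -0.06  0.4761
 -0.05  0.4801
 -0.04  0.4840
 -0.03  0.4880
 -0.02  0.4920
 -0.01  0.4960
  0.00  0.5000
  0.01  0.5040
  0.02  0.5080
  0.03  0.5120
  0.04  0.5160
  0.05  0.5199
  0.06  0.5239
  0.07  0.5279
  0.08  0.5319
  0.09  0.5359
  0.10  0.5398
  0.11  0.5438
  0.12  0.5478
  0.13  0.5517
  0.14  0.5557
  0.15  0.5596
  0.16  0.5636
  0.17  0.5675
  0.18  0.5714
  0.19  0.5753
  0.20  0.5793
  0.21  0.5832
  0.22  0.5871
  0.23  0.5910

σ√T = 0.34·√2 = 0.4808
d₁ = [ln(302/312) + (0.028 + 0.34²/2)·2] / 0.4808 = [-0.0326 + 0.1716] / 0.4808 = 0.2891 → 0.29
d₂ = d₁ − σ√T = 0.2891 − 0.4808 = -0.1917 → -0.19
e^(−rT) = e^(−0.028·2) = 0.9455
N(−d₂) = N(0.19) = 0.5753;  N(−d₁) = N(-0.29) = 0.3859
P = 312·0.9455·0.5753 − 302·0.3859 = 169.7112 − 116.5418 = 53.1694

£53.17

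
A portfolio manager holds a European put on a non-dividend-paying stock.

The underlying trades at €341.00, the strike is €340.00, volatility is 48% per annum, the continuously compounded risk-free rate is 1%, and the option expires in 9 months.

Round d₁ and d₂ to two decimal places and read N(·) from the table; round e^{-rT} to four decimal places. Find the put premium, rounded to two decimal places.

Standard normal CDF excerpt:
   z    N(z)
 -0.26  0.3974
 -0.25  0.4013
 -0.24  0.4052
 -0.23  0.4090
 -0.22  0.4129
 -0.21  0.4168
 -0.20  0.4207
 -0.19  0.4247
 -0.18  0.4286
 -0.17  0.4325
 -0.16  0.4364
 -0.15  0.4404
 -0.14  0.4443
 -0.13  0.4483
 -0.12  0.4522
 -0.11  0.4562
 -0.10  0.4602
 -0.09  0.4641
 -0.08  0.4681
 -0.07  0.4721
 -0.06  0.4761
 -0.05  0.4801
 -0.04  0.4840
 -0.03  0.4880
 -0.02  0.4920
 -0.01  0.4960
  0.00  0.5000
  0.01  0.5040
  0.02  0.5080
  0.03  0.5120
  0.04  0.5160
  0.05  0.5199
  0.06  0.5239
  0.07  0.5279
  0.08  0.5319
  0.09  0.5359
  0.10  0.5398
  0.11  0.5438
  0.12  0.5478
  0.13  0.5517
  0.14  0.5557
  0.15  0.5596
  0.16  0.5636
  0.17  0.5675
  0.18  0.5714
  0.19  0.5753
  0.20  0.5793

€53.35

T = 0.75;  σ√T = 0.4157
d₁ = [ln(341/340) + (0.01 + 0.48²/2)·0.75] / 0.4157 = [0.0029 + 0.0939] / 0.4157 = 0.2330 ⇒ 0.23
d₂ = d₁ − σ√T = 0.2330 − 0.4157 = -0.1827 ⇒ -0.18
e^(−rT) = e^(−0.01·0.75) = 0.9925
N(−d₂) = N(0.18) = 0.5714;  N(−d₁) = N(-0.23) = 0.4090
P = 340·0.9925·0.5714 − 341·0.4090 = 192.8189 − 139.4690 = 53.3499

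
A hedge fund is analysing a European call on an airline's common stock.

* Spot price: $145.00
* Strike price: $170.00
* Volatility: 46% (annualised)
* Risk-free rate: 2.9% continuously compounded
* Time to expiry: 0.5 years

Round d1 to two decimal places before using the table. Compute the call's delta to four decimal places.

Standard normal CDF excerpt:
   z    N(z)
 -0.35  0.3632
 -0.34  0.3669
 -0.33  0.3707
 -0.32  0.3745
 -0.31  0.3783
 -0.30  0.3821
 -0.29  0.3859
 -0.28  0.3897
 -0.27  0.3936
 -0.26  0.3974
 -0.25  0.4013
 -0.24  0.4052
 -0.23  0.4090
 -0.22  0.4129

T = 0.5;  σ√T = 0.3253
d₁ = [ln(145/170) + (0.029 + ½·0.46²)·0.5] / (σ√T) = (-0.1591 + 0.0674) / 0.3253 = -0.2818 which rounds to -0.28
N(d₁) = N(-0.28) = 0.3897
Δ_call = N(d₁) = 0.3897

0.3897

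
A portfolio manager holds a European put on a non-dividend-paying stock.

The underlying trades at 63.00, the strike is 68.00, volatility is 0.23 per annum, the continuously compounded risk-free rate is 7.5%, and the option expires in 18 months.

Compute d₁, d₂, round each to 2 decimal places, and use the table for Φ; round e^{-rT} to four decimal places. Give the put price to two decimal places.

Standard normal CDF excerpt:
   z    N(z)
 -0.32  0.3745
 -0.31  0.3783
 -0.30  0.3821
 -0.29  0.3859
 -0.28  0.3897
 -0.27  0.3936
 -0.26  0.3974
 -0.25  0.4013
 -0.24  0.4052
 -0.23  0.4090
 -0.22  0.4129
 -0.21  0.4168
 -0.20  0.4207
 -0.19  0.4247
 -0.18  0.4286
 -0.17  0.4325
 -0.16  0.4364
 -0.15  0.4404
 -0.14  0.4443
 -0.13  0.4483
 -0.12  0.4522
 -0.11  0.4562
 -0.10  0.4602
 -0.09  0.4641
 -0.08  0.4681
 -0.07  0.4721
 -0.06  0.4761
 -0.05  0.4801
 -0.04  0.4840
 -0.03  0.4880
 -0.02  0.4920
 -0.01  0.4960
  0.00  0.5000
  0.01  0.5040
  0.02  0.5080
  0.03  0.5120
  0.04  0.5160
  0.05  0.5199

5.83

σ√T = 0.23·√1.5 = 0.2817
d₁ = [ln(63/68) + (0.075 + 0.23²/2)·1.5] / 0.2817 = [-0.0764 + 0.1522] / 0.2817 = 0.2691 ≈ 0.27
d₂ = d₁ − σ√T = 0.2691 − 0.2817 = -0.0126 ≈ -0.01
exp(−rT) = exp(−0.075·1.5) = 0.8936
N(−d₂) = N(0.01) = 0.5040;  N(−d₁) = N(-0.27) = 0.3936
P = 68·0.8936·0.5040 − 63·0.3936 = 30.6255 − 24.7968 = 5.8287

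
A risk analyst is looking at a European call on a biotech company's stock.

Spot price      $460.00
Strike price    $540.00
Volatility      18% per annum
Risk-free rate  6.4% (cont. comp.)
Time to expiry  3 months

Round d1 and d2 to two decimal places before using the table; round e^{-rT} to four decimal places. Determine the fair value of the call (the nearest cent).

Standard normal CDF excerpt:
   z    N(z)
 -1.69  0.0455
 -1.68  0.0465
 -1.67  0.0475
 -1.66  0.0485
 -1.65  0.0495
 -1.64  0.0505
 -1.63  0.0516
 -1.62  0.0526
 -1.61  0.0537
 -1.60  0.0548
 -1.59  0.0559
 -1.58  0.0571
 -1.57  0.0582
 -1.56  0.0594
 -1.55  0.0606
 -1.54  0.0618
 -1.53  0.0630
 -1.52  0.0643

σ√T = 0.18·√0.25 = 0.0900
ln(S/K) + (r + σ²/2)T = ln(460/540) + (0.064 + 0.18²/2)·0.25 = -0.1603 + 0.0200 = -0.1403
d₁ = -0.1403 / 0.0900 = -1.5588 ≈ -1.56
d₂ = d₁ − σ√T = -1.5588 − 0.0900 = -1.6488 ≈ -1.65
exp(−rT) = exp(−0.064·0.25) = 0.9841
C = 460·N(-1.56) − 540·0.9841·N(-1.65) = 460·0.0594 − 540·0.9841·0.0495 = 27.3240 − 26.3050 = 1.0190

$1.02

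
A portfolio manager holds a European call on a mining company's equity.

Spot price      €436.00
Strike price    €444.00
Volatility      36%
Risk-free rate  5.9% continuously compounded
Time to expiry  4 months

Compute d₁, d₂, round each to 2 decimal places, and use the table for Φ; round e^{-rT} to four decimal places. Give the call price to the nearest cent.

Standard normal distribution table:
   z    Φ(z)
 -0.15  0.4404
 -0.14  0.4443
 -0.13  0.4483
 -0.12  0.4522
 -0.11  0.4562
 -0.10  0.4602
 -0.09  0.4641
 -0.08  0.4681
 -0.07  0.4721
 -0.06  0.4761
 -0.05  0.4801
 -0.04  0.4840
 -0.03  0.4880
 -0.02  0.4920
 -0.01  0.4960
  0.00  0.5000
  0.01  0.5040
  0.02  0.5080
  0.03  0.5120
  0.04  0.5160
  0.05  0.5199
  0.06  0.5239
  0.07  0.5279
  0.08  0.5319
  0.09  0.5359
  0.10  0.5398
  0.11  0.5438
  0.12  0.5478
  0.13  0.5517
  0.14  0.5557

€36.75

T = 0.3333;  σ√T = 0.2078
d₁ = [ln(436/444) + (0.059 + 0.36²/2)·0.3333] / 0.2078 = [-0.0182 + 0.0413] / 0.2078 = 0.1111 ≈ 0.11
d₂ = d₁ − σ√T = 0.1111 − 0.2078 = -0.0968 ≈ -0.10
exp(−rT) = exp(−0.059·0.3333) = 0.9805
N(d₁) = N(0.11) = 0.5438;  N(d₂) = N(-0.10) = 0.4602
C = 436·0.5438 − 444·0.9805·0.4602 = 237.0968 − 200.3444 = 36.7524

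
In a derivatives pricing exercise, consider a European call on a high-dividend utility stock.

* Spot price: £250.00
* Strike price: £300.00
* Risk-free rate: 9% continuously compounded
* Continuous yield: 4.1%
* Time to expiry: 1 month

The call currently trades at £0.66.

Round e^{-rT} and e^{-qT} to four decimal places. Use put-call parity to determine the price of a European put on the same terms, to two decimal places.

exp(−qT) = exp(−0.041·0.08333) = 0.9966;  exp(−rT) = exp(−0.09·0.08333) = 0.9925
Put-call parity: C − P = S·e^(−qT) − K·e^(−rT) = 250·0.9966 − 300·0.9925 = 249.1500 − 297.7500 = -48.6000
P = C − (C − P) = 0.66 − (-48.6000) = 49.2600

£49.26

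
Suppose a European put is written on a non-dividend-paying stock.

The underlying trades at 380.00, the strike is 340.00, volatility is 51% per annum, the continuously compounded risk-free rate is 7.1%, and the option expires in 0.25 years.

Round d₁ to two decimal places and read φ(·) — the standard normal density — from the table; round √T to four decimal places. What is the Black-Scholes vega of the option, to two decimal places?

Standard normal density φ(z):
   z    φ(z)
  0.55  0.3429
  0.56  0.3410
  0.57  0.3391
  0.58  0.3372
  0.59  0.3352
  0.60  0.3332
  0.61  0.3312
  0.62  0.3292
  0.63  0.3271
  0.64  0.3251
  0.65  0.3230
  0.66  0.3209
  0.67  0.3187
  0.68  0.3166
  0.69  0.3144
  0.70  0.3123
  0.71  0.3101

σ√T = 0.51·√0.25 = 0.2550
d₁ = [ln(380/340) + (0.071 + 0.51²/2)·0.25] / 0.2550 = [0.1112 + 0.0503] / 0.2550 = 0.6333 → 0.63
√T = √0.25 = 0.5000
φ(d₁) = φ(0.63) = 0.3271
vega = S·φ(d₁)·√T = 380·0.3271·0.5000 = 62.1490
(Call and put vega coincide under Black-Scholes.)

62.15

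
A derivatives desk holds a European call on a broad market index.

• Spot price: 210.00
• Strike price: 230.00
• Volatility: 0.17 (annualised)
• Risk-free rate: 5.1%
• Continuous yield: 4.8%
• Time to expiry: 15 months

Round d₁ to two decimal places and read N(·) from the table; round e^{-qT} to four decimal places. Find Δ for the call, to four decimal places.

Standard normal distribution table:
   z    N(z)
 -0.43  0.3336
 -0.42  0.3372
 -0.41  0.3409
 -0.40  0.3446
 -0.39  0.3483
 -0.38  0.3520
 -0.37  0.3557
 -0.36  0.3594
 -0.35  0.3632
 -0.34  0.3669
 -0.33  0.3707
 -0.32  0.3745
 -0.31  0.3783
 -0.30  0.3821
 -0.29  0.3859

T = 1.25;  σ√T = 0.1901
d₁ = [ln(210/230) + (0.051 − 0.048 + 0.17²/2)·1.25] / 0.1901 = [-0.0910 + 0.0218] / 0.1901 = -0.3639 ≈ -0.36
N(d₁) = N(-0.36) = 0.3594
Δ_call = exp(−qT)·N(d₁) = 0.9418·0.3594 = 0.3385

0.3385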